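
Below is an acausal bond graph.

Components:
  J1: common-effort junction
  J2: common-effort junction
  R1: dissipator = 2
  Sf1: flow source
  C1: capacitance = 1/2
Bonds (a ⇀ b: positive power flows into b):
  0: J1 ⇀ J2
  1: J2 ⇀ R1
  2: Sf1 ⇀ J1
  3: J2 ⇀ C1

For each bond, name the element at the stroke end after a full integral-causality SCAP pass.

#0 |J1
#1 |R1
#2 |Sf1
#3 |J2

β2 |Sf1  (Sf1 fixes flow; stroke at Sf1)
β0 |J1  (closing 0-jn rule on J1)
β3 |J2  (prefer integral on C1)
β1 |R1  (J2 effort already set via bond 3)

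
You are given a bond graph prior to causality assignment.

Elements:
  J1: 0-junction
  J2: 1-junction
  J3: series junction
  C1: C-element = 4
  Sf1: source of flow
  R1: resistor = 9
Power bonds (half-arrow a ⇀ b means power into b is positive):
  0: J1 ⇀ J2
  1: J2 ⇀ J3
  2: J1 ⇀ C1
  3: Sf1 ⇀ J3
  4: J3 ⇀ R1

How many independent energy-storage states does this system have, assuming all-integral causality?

1  (C1 all integral)

b3 |Sf1  (Sf1 fixes flow; stroke at Sf1)
b1 |J3  (common-f at J3 fixed by 3)
b4 |J3  (common-f at J3 fixed by 3)
b0 |J2  (1-jn J2 has f-setter on 1)
b2 |J1  (J1: last free bond brings effort in)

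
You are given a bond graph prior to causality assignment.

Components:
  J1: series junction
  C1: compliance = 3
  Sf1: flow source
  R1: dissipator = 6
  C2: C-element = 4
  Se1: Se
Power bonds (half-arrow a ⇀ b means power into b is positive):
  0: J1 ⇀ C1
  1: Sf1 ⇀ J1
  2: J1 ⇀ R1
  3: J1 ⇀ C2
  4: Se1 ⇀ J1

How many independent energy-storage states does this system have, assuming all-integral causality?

2  (C1, C2 all integral)

#1 stroke→Sf1  (source Sf1 imposes f)
#4 stroke→J1  (Se1 fixes effort; stroke away)
#0 stroke→J1  (J1: bond 1 brought flow, rest push out)
#2 stroke→J1  (1-jn J1 has f-setter on 1)
#3 stroke→J1  (1-jn J1 has f-setter on 1)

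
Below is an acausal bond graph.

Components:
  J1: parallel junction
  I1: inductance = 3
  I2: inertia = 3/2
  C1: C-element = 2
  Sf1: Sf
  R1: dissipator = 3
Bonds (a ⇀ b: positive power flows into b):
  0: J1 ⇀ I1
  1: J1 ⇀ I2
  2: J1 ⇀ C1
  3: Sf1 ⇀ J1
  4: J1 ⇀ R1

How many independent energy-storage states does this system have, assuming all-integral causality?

3  (C1, I1, I2 all integral)

β3 stroke at Sf1  (Sf1: flow source, stroke at near end)
β0 stroke at I1  (I1 integral (f out))
β1 stroke at I2  (I2 outputs flow p/I2)
β2 stroke at J1  (prefer integral on C1)
β4 stroke at R1  (common-e at J1 fixed by 2)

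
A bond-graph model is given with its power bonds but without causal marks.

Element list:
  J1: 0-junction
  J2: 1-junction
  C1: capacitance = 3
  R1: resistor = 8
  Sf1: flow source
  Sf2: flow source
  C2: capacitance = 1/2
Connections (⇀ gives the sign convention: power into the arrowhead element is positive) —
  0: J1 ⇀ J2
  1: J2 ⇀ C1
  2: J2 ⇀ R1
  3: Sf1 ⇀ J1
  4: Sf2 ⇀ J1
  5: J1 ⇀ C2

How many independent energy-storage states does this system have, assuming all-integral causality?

2  (C1, C2 all integral)

bond 3 stroke at Sf1  (Sf1: flow source, stroke at near end)
bond 4 stroke at Sf2  (Sf2 fixes flow; stroke at Sf2)
bond 1 stroke at J2  (prefer integral on C1)
bond 5 stroke at J1  (C2 integral (e out))
bond 0 stroke at J2  (common-e at J1 fixed by 5)
bond 2 stroke at R1  (J2 needs exactly one f-in)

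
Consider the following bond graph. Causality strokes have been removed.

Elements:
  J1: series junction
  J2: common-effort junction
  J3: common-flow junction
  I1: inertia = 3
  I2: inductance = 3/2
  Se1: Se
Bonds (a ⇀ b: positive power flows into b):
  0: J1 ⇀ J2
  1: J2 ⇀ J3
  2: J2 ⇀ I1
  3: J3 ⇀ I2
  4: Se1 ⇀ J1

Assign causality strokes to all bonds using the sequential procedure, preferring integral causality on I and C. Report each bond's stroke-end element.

#0 |J2
#1 |J3
#2 |I1
#3 |I2
#4 |J1

b4 stroke→J1  (source Se1 imposes e)
b0 stroke→J2  (J1: last free bond brings flow in)
b1 stroke→J3  (common-e at J2 fixed by 0)
b2 stroke→I1  (J2 effort already set via bond 0)
b3 stroke→I2  (closing 1-jn rule on J3)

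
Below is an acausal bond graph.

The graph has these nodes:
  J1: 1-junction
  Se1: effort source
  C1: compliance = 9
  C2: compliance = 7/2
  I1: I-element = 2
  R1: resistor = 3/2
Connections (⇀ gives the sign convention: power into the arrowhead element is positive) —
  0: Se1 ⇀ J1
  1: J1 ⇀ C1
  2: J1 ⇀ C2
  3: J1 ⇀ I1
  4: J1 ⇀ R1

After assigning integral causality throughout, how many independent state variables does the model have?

3  (C1, C2, I1 all integral)

bond 0 stroke at J1  (Se1 (Se) sets effort on bond)
bond 1 stroke at J1  (C1 integral (e out))
bond 2 stroke at J1  (C2 outputs effort q/C2)
bond 3 stroke at I1  (I1: I, integral causality)
bond 4 stroke at J1  (common-f at J1 fixed by 3)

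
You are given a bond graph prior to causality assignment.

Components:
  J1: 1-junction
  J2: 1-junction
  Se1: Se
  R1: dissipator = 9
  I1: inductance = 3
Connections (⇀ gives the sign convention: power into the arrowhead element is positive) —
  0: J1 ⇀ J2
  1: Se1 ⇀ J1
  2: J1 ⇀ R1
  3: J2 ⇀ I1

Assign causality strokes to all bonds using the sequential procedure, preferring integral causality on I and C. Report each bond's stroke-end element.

#1 →J1  (Se1: effort source, stroke at far end)
#3 →I1  (I1 integral (f out))
#0 →J2  (J2 flow already set via bond 3)
#2 →J1  (J1: bond 0 brought flow, rest push out)

bond 0 |J2
bond 1 |J1
bond 2 |J1
bond 3 |I1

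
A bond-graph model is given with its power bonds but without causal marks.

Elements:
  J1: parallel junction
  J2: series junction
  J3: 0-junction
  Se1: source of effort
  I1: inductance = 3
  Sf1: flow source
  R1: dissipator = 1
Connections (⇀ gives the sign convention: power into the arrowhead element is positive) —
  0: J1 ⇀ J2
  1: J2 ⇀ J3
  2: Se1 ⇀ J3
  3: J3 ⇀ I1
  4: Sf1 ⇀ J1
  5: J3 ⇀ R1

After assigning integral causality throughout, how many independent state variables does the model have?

bond 2 stroke→J3  (Se1 fixes effort; stroke away)
bond 4 stroke→Sf1  (Sf1 (Sf) sets flow on bond)
bond 0 stroke→J1  (closing 0-jn rule on J1)
bond 1 stroke→J2  (J2: bond 0 brought flow, rest push out)
bond 3 stroke→I1  (J3 effort already set via bond 2)
bond 5 stroke→R1  (J3 effort already set via bond 2)

1  (I1 all integral)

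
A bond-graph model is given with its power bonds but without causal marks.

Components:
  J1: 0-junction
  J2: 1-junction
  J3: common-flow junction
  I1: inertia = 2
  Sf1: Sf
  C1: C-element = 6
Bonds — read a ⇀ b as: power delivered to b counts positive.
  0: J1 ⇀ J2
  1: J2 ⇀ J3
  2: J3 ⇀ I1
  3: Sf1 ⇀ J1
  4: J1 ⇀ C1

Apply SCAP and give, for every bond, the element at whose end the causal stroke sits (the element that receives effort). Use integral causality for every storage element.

β0 stroke at J2
β1 stroke at J3
β2 stroke at I1
β3 stroke at Sf1
β4 stroke at J1

β3 →Sf1  (Sf1 (Sf) sets flow on bond)
β2 →I1  (I1 integral (f out))
β1 →J3  (J3: bond 2 brought flow, rest push out)
β0 →J2  (common-f at J2 fixed by 1)
β4 →J1  (J1 needs exactly one e-in)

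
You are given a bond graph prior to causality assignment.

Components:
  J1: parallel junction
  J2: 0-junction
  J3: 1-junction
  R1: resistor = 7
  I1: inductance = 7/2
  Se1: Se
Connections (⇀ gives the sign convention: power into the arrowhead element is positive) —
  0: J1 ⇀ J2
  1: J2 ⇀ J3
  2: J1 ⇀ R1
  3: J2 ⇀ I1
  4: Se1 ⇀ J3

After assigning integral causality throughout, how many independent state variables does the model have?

#4 stroke→J3  (Se1 (Se) sets effort on bond)
#1 stroke→J2  (only one flow-in slot at J3)
#0 stroke→J1  (0-jn J2 has e-setter on 1)
#3 stroke→I1  (J2 effort already set via bond 1)
#2 stroke→R1  (common-e at J1 fixed by 0)

1  (I1 all integral)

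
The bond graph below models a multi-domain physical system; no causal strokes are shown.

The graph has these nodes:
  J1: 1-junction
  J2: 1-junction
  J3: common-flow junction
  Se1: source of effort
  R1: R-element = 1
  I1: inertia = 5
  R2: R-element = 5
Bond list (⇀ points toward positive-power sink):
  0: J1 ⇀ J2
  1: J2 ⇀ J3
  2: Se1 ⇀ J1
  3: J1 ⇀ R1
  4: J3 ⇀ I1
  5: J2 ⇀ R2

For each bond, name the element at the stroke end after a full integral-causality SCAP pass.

β2 stroke at J1  (source Se1 imposes e)
β4 stroke at I1  (I1: I, integral causality)
β1 stroke at J3  (common-f at J3 fixed by 4)
β0 stroke at J2  (1-jn J2 has f-setter on 1)
β5 stroke at J2  (1-jn J2 has f-setter on 1)
β3 stroke at J1  (J1: bond 0 brought flow, rest push out)

β0 |J2
β1 |J3
β2 |J1
β3 |J1
β4 |I1
β5 |J2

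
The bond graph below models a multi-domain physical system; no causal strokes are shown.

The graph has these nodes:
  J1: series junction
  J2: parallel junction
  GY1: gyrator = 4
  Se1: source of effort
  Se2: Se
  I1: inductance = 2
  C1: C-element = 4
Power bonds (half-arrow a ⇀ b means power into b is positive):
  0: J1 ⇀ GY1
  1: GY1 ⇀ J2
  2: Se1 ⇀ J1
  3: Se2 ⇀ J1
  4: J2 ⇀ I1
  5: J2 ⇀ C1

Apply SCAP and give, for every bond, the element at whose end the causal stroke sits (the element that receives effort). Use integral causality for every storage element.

b0 →GY1
b1 →GY1
b2 →J1
b3 →J1
b4 →I1
b5 →J2

b2 stroke at J1  (Se1: effort source, stroke at far end)
b3 stroke at J1  (Se2 (Se) sets effort on bond)
b0 stroke at GY1  (only one flow-in slot at J1)
b1 stroke at GY1  (GY GY1: same side as bond 0)
b4 stroke at I1  (I1: I, integral causality)
b5 stroke at J2  (only one effort-in slot at J2)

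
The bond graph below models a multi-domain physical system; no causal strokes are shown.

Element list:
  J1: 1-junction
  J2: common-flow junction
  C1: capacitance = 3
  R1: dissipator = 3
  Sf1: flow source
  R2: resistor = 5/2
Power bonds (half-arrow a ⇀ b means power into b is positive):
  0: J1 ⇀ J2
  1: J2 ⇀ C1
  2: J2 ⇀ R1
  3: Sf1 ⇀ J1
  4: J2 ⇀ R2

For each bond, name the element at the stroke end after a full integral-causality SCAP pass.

#0 stroke→J1
#1 stroke→J2
#2 stroke→J2
#3 stroke→Sf1
#4 stroke→J2

β3 |Sf1  (Sf1: flow source, stroke at near end)
β0 |J1  (common-f at J1 fixed by 3)
β1 |J2  (J2: bond 0 brought flow, rest push out)
β2 |J2  (J2: bond 0 brought flow, rest push out)
β4 |J2  (J2 flow already set via bond 0)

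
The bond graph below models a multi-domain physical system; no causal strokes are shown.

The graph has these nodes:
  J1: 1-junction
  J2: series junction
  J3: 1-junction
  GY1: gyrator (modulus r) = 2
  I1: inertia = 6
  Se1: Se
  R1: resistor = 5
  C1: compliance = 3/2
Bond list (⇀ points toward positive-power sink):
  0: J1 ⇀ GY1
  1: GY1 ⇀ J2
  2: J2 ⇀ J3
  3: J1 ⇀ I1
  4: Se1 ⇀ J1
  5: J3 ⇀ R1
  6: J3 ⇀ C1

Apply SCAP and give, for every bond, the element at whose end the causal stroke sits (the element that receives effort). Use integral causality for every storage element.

β0 |J1
β1 |J2
β2 |J3
β3 |I1
β4 |J1
β5 |R1
β6 |J3

bond 4 stroke→J1  (Se1: effort source, stroke at far end)
bond 3 stroke→I1  (I1: I, integral causality)
bond 0 stroke→J1  (J1: bond 3 brought flow, rest push out)
bond 1 stroke→J2  (through GY1, causality inverts; strokes same side of GY1)
bond 2 stroke→J3  (only one flow-in slot at J2)
bond 6 stroke→J3  (C1: C, integral causality)
bond 5 stroke→R1  (J3: last free bond brings flow in)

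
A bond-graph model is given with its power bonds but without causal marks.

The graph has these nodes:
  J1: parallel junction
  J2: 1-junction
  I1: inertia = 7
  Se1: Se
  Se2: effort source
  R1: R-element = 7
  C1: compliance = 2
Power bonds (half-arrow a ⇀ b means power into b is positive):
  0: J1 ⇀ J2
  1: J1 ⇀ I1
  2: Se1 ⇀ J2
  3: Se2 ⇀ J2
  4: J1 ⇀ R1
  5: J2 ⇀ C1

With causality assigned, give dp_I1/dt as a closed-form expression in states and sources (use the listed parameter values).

b2 stroke at J2  (source Se1 imposes e)
b3 stroke at J2  (source Se2 imposes e)
b1 stroke at I1  (I1 outputs flow p/I1)
b5 stroke at J2  (C1: C, integral causality)
b0 stroke at J1  (closing 1-jn rule on J2)
b4 stroke at R1  (J1: bond 0 brought effort, rest push out)

dp_I1/dt = -E_Se1 - E_Se2 + q_C1/2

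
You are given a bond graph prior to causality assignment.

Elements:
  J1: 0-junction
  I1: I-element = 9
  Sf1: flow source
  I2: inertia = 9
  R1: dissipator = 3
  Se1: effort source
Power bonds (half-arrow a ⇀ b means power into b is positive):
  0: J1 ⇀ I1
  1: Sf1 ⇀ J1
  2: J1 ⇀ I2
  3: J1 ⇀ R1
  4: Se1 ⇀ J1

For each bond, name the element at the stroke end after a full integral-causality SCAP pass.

bond 1 stroke at Sf1  (source Sf1 imposes f)
bond 4 stroke at J1  (Se1 fixes effort; stroke away)
bond 0 stroke at I1  (J1: bond 4 brought effort, rest push out)
bond 2 stroke at I2  (J1: bond 4 brought effort, rest push out)
bond 3 stroke at R1  (0-jn J1 has e-setter on 4)

β0 stroke→I1
β1 stroke→Sf1
β2 stroke→I2
β3 stroke→R1
β4 stroke→J1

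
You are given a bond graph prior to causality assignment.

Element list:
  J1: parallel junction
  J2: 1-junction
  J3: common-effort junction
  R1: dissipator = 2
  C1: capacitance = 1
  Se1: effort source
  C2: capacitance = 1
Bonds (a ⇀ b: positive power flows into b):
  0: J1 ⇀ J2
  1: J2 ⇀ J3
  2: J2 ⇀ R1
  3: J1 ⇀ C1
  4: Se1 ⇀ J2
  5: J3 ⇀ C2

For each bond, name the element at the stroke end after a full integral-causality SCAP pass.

bond 4 →J2  (Se1: effort source, stroke at far end)
bond 3 →J1  (C1 integral (e out))
bond 0 →J2  (J1 effort already set via bond 3)
bond 5 →J3  (C2 outputs effort q/C2)
bond 1 →J2  (J3 effort already set via bond 5)
bond 2 →R1  (closing 1-jn rule on J2)

bond 0 |J2
bond 1 |J2
bond 2 |R1
bond 3 |J1
bond 4 |J2
bond 5 |J3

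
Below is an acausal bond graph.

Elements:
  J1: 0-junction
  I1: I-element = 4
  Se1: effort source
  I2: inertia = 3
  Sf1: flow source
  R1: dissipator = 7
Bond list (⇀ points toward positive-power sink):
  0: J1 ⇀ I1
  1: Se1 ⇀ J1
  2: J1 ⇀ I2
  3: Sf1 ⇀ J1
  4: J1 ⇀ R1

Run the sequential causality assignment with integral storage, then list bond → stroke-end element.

#1 |J1  (Se1: effort source, stroke at far end)
#3 |Sf1  (Sf1: flow source, stroke at near end)
#0 |I1  (J1 effort already set via bond 1)
#2 |I2  (common-e at J1 fixed by 1)
#4 |R1  (0-jn J1 has e-setter on 1)

#0 |I1
#1 |J1
#2 |I2
#3 |Sf1
#4 |R1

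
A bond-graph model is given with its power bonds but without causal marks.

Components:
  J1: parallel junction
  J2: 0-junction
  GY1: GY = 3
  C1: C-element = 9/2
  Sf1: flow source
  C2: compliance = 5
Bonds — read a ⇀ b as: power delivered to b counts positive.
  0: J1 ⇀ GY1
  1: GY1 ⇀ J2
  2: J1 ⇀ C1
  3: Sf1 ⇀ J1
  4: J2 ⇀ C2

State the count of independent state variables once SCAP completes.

bond 3 →Sf1  (source Sf1 imposes f)
bond 2 →J1  (C1: C, integral causality)
bond 0 →GY1  (J1: bond 2 brought effort, rest push out)
bond 1 →GY1  (GY GY1: same side as bond 0)
bond 4 →J2  (J2: last free bond brings effort in)

2  (C1, C2 all integral)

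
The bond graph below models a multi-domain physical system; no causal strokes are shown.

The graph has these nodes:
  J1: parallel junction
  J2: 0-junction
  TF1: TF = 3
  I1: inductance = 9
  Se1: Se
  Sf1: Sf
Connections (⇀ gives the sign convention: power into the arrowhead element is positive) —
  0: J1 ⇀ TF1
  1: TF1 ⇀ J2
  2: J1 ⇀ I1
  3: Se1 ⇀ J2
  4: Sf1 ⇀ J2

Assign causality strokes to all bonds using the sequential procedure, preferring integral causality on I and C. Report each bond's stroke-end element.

bond 0 stroke→J1
bond 1 stroke→TF1
bond 2 stroke→I1
bond 3 stroke→J2
bond 4 stroke→Sf1

bond 3 stroke at J2  (Se1 (Se) sets effort on bond)
bond 4 stroke at Sf1  (Sf1 fixes flow; stroke at Sf1)
bond 1 stroke at TF1  (J2 effort already set via bond 3)
bond 0 stroke at J1  (TF1: transformer flips bond 1)
bond 2 stroke at I1  (J1 effort already set via bond 0)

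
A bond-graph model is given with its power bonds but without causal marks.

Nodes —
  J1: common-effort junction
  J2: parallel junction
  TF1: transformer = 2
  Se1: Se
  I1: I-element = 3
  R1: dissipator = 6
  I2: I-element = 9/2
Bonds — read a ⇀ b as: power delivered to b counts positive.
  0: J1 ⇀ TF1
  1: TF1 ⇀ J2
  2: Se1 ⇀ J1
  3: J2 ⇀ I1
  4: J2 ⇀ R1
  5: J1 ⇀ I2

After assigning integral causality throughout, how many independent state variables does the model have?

#2 stroke→J1  (Se1: effort source, stroke at far end)
#0 stroke→TF1  (J1 effort already set via bond 2)
#5 stroke→I2  (0-jn J1 has e-setter on 2)
#1 stroke→J2  (through TF1, causality passes straight; one stroke at TF1)
#3 stroke→I1  (J2: bond 1 brought effort, rest push out)
#4 stroke→R1  (0-jn J2 has e-setter on 1)

2  (I1, I2 all integral)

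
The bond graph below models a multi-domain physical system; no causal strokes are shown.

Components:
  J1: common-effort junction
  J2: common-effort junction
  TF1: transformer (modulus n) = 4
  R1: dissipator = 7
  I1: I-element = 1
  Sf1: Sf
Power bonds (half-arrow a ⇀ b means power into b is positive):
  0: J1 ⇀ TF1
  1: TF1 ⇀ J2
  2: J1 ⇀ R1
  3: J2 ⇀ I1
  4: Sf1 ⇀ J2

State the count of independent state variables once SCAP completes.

1  (I1 all integral)

#4 →Sf1  (source Sf1 imposes f)
#3 →I1  (I1 outputs flow p/I1)
#1 →J2  (only one effort-in slot at J2)
#0 →TF1  (TF1: transformer flips bond 1)
#2 →J1  (J1 needs exactly one e-in)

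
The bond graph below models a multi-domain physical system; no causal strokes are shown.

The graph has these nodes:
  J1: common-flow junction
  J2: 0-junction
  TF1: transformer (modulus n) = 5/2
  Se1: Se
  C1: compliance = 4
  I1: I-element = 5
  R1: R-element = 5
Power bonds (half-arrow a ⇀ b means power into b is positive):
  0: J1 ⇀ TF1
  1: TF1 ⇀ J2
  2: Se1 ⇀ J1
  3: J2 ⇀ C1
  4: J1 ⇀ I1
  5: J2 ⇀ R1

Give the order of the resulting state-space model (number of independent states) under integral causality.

bond 2 stroke at J1  (source Se1 imposes e)
bond 3 stroke at J2  (prefer integral on C1)
bond 1 stroke at TF1  (common-e at J2 fixed by 3)
bond 5 stroke at R1  (J2 effort already set via bond 3)
bond 0 stroke at J1  (TF TF1: opposite of bond 1)
bond 4 stroke at I1  (closing 1-jn rule on J1)

2  (C1, I1 all integral)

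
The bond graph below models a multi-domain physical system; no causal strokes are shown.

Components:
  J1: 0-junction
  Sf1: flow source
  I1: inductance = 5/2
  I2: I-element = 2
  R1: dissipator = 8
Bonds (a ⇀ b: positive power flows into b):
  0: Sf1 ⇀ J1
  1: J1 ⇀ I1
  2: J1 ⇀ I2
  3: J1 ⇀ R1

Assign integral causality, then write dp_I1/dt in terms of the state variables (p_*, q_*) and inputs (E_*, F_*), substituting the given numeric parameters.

dp_I1/dt = 8*F_Sf1 - 16*p_I1/5 - 4*p_I2

#0 stroke→Sf1  (Sf1 fixes flow; stroke at Sf1)
#1 stroke→I1  (I1 integral (f out))
#2 stroke→I2  (I2 integral (f out))
#3 stroke→J1  (only one effort-in slot at J1)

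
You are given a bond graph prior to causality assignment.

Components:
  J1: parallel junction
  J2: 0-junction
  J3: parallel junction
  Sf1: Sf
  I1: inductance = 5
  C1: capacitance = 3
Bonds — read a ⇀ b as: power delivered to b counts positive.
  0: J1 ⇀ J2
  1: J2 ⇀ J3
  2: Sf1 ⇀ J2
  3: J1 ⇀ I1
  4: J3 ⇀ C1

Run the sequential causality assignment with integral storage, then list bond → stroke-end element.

bond 2 stroke→Sf1  (Sf1: flow source, stroke at near end)
bond 3 stroke→I1  (I1 outputs flow p/I1)
bond 0 stroke→J1  (J1: last free bond brings effort in)
bond 1 stroke→J2  (closing 0-jn rule on J2)
bond 4 stroke→J3  (only one effort-in slot at J3)

bond 0 |J1
bond 1 |J2
bond 2 |Sf1
bond 3 |I1
bond 4 |J3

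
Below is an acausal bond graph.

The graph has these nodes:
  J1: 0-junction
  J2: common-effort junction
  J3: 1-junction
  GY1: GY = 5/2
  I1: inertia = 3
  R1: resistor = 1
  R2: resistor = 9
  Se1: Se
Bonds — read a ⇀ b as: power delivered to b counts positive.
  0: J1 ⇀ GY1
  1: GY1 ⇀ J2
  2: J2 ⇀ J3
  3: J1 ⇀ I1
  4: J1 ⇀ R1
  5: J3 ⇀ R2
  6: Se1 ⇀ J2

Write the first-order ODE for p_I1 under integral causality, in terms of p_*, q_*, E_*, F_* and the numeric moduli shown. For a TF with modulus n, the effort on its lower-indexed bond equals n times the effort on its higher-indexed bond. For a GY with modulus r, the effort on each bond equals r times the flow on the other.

dp_I1/dt = -2*E_Se1/5 - p_I1/3

#6 |J2  (Se1: effort source, stroke at far end)
#1 |GY1  (common-e at J2 fixed by 6)
#2 |J3  (common-e at J2 fixed by 6)
#5 |R2  (closing 1-jn rule on J3)
#0 |GY1  (GY1: gyrator matches bond 1)
#3 |I1  (I1: I, integral causality)
#4 |J1  (only one effort-in slot at J1)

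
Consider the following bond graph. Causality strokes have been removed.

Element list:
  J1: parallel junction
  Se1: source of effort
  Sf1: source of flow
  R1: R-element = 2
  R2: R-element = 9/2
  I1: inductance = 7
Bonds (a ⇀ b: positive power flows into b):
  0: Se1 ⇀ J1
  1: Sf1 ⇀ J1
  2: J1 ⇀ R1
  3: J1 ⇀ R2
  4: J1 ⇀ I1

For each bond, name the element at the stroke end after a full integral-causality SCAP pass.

bond 0 →J1  (source Se1 imposes e)
bond 1 →Sf1  (Sf1 (Sf) sets flow on bond)
bond 2 →R1  (common-e at J1 fixed by 0)
bond 3 →R2  (0-jn J1 has e-setter on 0)
bond 4 →I1  (J1: bond 0 brought effort, rest push out)

bond 0 stroke at J1
bond 1 stroke at Sf1
bond 2 stroke at R1
bond 3 stroke at R2
bond 4 stroke at I1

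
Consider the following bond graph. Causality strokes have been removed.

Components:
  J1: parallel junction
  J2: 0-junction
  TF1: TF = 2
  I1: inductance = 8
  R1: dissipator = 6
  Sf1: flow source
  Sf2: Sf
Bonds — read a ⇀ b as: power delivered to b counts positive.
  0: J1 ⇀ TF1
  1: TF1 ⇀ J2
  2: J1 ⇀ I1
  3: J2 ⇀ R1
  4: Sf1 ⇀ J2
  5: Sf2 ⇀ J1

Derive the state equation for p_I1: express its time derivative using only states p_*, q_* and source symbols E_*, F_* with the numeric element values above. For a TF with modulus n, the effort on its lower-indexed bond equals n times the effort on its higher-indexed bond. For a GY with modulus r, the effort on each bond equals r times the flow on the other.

bond 4 stroke at Sf1  (Sf1 fixes flow; stroke at Sf1)
bond 5 stroke at Sf2  (source Sf2 imposes f)
bond 2 stroke at I1  (I1 outputs flow p/I1)
bond 0 stroke at J1  (J1 needs exactly one e-in)
bond 1 stroke at TF1  (TF1 one-in-one-out from 0)
bond 3 stroke at J2  (only one effort-in slot at J2)

dp_I1/dt = 12*F_Sf1 + 24*F_Sf2 - 3*p_I1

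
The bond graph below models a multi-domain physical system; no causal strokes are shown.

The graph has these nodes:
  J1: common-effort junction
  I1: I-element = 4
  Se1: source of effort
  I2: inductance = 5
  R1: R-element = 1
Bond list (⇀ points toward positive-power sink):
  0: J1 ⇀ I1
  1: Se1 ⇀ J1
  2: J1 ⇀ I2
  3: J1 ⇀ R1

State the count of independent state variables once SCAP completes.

#1 →J1  (Se1 fixes effort; stroke away)
#0 →I1  (common-e at J1 fixed by 1)
#2 →I2  (common-e at J1 fixed by 1)
#3 →R1  (J1: bond 1 brought effort, rest push out)

2  (I1, I2 all integral)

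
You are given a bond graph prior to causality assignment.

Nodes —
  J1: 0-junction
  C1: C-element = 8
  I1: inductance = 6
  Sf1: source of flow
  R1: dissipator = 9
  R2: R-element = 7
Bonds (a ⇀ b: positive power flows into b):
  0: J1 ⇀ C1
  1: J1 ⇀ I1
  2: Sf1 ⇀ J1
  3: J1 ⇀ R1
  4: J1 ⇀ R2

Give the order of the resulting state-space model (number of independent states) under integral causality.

#2 stroke→Sf1  (Sf1 fixes flow; stroke at Sf1)
#0 stroke→J1  (C1 outputs effort q/C1)
#1 stroke→I1  (0-jn J1 has e-setter on 0)
#3 stroke→R1  (J1 effort already set via bond 0)
#4 stroke→R2  (J1 effort already set via bond 0)

2  (C1, I1 all integral)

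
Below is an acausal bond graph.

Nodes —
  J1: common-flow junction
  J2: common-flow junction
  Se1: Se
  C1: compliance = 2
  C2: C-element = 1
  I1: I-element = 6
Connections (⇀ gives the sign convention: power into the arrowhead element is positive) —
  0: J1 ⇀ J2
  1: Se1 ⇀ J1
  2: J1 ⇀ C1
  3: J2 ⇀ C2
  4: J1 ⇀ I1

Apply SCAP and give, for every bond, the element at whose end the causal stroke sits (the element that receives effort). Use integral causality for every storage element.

b0 →J1
b1 →J1
b2 →J1
b3 →J2
b4 →I1

#1 |J1  (Se1 (Se) sets effort on bond)
#2 |J1  (C1: C, integral causality)
#3 |J2  (C2 integral (e out))
#0 |J1  (closing 1-jn rule on J2)
#4 |I1  (J1 needs exactly one f-in)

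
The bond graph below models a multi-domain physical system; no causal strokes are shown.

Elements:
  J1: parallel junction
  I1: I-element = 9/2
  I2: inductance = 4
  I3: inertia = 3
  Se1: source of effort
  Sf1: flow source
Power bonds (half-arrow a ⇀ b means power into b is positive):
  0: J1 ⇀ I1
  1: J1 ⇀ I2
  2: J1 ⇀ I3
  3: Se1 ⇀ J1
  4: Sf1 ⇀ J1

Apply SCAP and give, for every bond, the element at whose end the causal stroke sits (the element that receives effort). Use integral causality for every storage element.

b3 |J1  (source Se1 imposes e)
b4 |Sf1  (source Sf1 imposes f)
b0 |I1  (J1: bond 3 brought effort, rest push out)
b1 |I2  (J1 effort already set via bond 3)
b2 |I3  (J1: bond 3 brought effort, rest push out)

b0 stroke at I1
b1 stroke at I2
b2 stroke at I3
b3 stroke at J1
b4 stroke at Sf1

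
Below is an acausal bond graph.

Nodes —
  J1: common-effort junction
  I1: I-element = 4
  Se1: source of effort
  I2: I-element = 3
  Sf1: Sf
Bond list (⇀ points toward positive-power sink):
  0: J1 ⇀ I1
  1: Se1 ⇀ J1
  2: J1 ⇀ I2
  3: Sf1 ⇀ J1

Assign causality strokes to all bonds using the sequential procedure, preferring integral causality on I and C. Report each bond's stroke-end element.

β0 →I1
β1 →J1
β2 →I2
β3 →Sf1

bond 1 |J1  (Se1: effort source, stroke at far end)
bond 3 |Sf1  (Sf1 fixes flow; stroke at Sf1)
bond 0 |I1  (J1 effort already set via bond 1)
bond 2 |I2  (J1 effort already set via bond 1)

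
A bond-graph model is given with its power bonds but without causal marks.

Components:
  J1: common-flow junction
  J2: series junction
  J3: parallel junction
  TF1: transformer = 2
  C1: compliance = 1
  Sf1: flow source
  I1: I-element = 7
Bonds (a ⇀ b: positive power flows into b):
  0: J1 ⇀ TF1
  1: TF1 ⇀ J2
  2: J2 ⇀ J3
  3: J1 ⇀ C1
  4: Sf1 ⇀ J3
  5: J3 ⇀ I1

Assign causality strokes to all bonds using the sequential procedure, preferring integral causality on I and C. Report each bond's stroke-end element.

bond 4 stroke→Sf1  (Sf1: flow source, stroke at near end)
bond 3 stroke→J1  (C1 integral (e out))
bond 0 stroke→TF1  (J1: last free bond brings flow in)
bond 1 stroke→J2  (TF1 one-in-one-out from 0)
bond 2 stroke→J3  (closing 1-jn rule on J2)
bond 5 stroke→I1  (0-jn J3 has e-setter on 2)

bond 0 stroke→TF1
bond 1 stroke→J2
bond 2 stroke→J3
bond 3 stroke→J1
bond 4 stroke→Sf1
bond 5 stroke→I1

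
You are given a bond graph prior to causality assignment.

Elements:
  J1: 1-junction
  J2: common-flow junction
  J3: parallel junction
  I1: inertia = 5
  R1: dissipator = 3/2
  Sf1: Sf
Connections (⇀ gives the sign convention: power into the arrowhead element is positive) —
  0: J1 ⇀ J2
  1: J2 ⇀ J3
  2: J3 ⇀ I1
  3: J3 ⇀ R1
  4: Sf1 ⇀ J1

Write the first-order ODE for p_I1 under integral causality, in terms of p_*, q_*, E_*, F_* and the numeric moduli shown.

β4 →Sf1  (source Sf1 imposes f)
β0 →J1  (1-jn J1 has f-setter on 4)
β1 →J2  (J2 flow already set via bond 0)
β2 →I1  (I1: I, integral causality)
β3 →J3  (only one effort-in slot at J3)

dp_I1/dt = 3*F_Sf1/2 - 3*p_I1/10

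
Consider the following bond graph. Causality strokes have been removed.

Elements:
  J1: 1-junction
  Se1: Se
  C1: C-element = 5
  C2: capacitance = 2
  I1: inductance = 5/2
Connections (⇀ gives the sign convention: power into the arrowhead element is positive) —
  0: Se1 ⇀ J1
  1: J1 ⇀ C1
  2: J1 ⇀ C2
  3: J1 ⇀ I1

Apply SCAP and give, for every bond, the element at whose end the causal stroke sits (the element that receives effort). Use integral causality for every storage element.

bond 0 |J1
bond 1 |J1
bond 2 |J1
bond 3 |I1

#0 stroke at J1  (Se1 fixes effort; stroke away)
#1 stroke at J1  (C1: C, integral causality)
#2 stroke at J1  (C2 outputs effort q/C2)
#3 stroke at I1  (closing 1-jn rule on J1)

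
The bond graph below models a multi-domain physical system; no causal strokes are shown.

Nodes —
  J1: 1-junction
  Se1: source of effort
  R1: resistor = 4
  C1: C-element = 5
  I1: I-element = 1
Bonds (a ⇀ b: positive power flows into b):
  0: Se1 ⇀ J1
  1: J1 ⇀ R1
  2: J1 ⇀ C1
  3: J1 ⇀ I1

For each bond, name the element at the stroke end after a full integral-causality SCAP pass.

#0 |J1  (Se1 (Se) sets effort on bond)
#2 |J1  (C1: C, integral causality)
#3 |I1  (prefer integral on I1)
#1 |J1  (common-f at J1 fixed by 3)

#0 →J1
#1 →J1
#2 →J1
#3 →I1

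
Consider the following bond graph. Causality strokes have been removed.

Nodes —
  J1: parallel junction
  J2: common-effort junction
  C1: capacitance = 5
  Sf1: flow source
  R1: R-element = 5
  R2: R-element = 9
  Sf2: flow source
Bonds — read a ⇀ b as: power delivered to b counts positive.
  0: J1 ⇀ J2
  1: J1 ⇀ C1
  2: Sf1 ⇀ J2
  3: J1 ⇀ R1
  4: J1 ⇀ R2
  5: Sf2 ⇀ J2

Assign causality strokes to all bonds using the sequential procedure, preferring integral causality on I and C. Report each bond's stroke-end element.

#0 stroke→J2
#1 stroke→J1
#2 stroke→Sf1
#3 stroke→R1
#4 stroke→R2
#5 stroke→Sf2

bond 2 |Sf1  (source Sf1 imposes f)
bond 5 |Sf2  (Sf2: flow source, stroke at near end)
bond 0 |J2  (J2 needs exactly one e-in)
bond 1 |J1  (prefer integral on C1)
bond 3 |R1  (0-jn J1 has e-setter on 1)
bond 4 |R2  (J1: bond 1 brought effort, rest push out)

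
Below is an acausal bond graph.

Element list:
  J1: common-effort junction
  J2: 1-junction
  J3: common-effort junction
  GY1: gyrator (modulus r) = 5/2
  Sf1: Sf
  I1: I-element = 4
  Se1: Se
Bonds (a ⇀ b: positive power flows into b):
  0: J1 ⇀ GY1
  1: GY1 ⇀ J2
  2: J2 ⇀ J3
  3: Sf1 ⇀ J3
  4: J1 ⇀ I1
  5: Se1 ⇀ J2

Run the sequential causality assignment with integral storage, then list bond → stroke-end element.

bond 0 |J1
bond 1 |J2
bond 2 |J3
bond 3 |Sf1
bond 4 |I1
bond 5 |J2

bond 3 stroke→Sf1  (Sf1: flow source, stroke at near end)
bond 5 stroke→J2  (Se1 (Se) sets effort on bond)
bond 2 stroke→J3  (only one effort-in slot at J3)
bond 1 stroke→J2  (J2 flow already set via bond 2)
bond 0 stroke→J1  (through GY1, causality inverts; strokes same side of GY1)
bond 4 stroke→I1  (0-jn J1 has e-setter on 0)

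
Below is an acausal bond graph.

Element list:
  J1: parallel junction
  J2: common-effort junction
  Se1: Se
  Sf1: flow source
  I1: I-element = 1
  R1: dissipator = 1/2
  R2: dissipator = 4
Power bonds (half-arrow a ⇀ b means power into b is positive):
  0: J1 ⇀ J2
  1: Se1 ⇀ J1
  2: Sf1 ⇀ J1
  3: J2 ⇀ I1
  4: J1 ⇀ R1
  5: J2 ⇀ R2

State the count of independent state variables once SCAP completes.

1  (I1 all integral)

b1 stroke→J1  (source Se1 imposes e)
b2 stroke→Sf1  (source Sf1 imposes f)
b0 stroke→J2  (J1 effort already set via bond 1)
b4 stroke→R1  (0-jn J1 has e-setter on 1)
b3 stroke→I1  (common-e at J2 fixed by 0)
b5 stroke→R2  (0-jn J2 has e-setter on 0)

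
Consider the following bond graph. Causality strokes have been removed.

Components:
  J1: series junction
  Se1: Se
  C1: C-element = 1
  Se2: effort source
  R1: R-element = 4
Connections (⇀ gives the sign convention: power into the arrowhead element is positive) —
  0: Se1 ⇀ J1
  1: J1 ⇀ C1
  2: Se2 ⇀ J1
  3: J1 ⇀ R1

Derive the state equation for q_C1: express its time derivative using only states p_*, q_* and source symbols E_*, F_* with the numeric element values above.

β0 stroke at J1  (source Se1 imposes e)
β2 stroke at J1  (source Se2 imposes e)
β1 stroke at J1  (C1 integral (e out))
β3 stroke at R1  (only one flow-in slot at J1)

dq_C1/dt = E_Se1/4 + E_Se2/4 - q_C1/4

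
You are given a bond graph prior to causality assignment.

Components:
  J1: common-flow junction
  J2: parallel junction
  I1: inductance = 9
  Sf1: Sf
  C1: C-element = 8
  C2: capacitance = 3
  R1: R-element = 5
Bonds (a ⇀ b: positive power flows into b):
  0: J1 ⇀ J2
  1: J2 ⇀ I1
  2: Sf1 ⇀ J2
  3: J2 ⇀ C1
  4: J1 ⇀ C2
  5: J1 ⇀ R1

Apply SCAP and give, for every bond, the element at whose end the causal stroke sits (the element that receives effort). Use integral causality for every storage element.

b0 →J1
b1 →I1
b2 →Sf1
b3 →J2
b4 →J1
b5 →R1

bond 2 stroke→Sf1  (source Sf1 imposes f)
bond 1 stroke→I1  (I1 outputs flow p/I1)
bond 3 stroke→J2  (prefer integral on C1)
bond 0 stroke→J1  (0-jn J2 has e-setter on 3)
bond 4 stroke→J1  (C2 outputs effort q/C2)
bond 5 stroke→R1  (J1: last free bond brings flow in)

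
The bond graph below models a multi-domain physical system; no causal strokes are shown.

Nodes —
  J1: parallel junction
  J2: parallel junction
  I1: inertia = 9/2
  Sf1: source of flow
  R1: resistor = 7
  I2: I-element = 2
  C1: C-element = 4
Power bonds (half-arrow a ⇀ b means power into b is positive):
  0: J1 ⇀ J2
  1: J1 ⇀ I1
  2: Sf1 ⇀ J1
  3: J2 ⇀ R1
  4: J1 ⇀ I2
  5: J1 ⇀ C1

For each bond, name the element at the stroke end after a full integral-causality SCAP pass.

b2 →Sf1  (Sf1: flow source, stroke at near end)
b1 →I1  (prefer integral on I1)
b4 →I2  (I2: I, integral causality)
b5 →J1  (C1 integral (e out))
b0 →J2  (0-jn J1 has e-setter on 5)
b3 →R1  (J2: bond 0 brought effort, rest push out)

β0 stroke at J2
β1 stroke at I1
β2 stroke at Sf1
β3 stroke at R1
β4 stroke at I2
β5 stroke at J1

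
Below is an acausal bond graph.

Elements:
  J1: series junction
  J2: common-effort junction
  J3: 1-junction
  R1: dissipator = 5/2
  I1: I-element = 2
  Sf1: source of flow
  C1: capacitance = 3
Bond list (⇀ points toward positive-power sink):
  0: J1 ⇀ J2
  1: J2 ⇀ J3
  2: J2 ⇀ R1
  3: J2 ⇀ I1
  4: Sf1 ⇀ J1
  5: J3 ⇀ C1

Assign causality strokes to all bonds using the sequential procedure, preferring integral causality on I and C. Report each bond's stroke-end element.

#4 →Sf1  (Sf1 fixes flow; stroke at Sf1)
#0 →J1  (J1 flow already set via bond 4)
#3 →I1  (I1 outputs flow p/I1)
#5 →J3  (C1: C, integral causality)
#1 →J2  (only one flow-in slot at J3)
#2 →R1  (J2: bond 1 brought effort, rest push out)

b0 stroke→J1
b1 stroke→J2
b2 stroke→R1
b3 stroke→I1
b4 stroke→Sf1
b5 stroke→J3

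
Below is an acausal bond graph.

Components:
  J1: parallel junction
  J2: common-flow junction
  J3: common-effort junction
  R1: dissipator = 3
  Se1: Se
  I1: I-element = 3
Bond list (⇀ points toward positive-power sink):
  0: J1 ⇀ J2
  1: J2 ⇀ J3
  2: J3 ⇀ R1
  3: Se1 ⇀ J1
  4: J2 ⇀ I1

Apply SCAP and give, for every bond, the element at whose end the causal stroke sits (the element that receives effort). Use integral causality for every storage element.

β3 stroke→J1  (Se1 (Se) sets effort on bond)
β0 stroke→J2  (J1 effort already set via bond 3)
β4 stroke→I1  (I1 outputs flow p/I1)
β1 stroke→J2  (common-f at J2 fixed by 4)
β2 stroke→J3  (only one effort-in slot at J3)

b0 stroke→J2
b1 stroke→J2
b2 stroke→J3
b3 stroke→J1
b4 stroke→I1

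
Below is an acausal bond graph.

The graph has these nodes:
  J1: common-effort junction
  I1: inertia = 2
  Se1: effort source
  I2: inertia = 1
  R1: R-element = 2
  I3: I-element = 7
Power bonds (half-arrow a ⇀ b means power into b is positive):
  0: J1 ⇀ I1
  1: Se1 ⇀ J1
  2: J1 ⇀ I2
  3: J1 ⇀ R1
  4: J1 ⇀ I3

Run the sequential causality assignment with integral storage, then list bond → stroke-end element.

bond 1 →J1  (Se1 fixes effort; stroke away)
bond 0 →I1  (J1: bond 1 brought effort, rest push out)
bond 2 →I2  (common-e at J1 fixed by 1)
bond 3 →R1  (J1: bond 1 brought effort, rest push out)
bond 4 →I3  (common-e at J1 fixed by 1)

β0 |I1
β1 |J1
β2 |I2
β3 |R1
β4 |I3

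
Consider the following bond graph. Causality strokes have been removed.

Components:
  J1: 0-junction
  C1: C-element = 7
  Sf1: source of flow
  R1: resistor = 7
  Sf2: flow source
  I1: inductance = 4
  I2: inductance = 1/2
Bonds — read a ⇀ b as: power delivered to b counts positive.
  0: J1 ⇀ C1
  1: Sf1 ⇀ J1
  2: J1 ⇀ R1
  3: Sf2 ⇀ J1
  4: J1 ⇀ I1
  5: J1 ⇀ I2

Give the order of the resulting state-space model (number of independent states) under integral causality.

3  (C1, I1, I2 all integral)

β1 |Sf1  (Sf1 (Sf) sets flow on bond)
β3 |Sf2  (Sf2 fixes flow; stroke at Sf2)
β0 |J1  (prefer integral on C1)
β2 |R1  (J1: bond 0 brought effort, rest push out)
β4 |I1  (common-e at J1 fixed by 0)
β5 |I2  (common-e at J1 fixed by 0)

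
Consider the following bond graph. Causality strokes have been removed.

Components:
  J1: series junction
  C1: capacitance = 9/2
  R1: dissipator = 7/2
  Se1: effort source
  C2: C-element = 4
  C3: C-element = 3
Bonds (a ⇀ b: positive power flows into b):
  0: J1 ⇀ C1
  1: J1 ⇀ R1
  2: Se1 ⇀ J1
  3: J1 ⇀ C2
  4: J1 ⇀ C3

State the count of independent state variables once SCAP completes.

β2 stroke→J1  (source Se1 imposes e)
β0 stroke→J1  (C1: C, integral causality)
β3 stroke→J1  (C2 outputs effort q/C2)
β4 stroke→J1  (prefer integral on C3)
β1 stroke→R1  (J1: last free bond brings flow in)

3  (C1, C2, C3 all integral)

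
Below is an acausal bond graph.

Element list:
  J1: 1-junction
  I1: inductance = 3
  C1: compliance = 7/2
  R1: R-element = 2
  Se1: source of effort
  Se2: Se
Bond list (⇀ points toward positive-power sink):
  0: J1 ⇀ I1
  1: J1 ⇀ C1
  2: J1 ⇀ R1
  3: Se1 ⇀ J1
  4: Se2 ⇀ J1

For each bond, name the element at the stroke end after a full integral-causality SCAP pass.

bond 0 |I1
bond 1 |J1
bond 2 |J1
bond 3 |J1
bond 4 |J1

β3 stroke at J1  (source Se1 imposes e)
β4 stroke at J1  (Se2 (Se) sets effort on bond)
β0 stroke at I1  (prefer integral on I1)
β1 stroke at J1  (1-jn J1 has f-setter on 0)
β2 stroke at J1  (J1: bond 0 brought flow, rest push out)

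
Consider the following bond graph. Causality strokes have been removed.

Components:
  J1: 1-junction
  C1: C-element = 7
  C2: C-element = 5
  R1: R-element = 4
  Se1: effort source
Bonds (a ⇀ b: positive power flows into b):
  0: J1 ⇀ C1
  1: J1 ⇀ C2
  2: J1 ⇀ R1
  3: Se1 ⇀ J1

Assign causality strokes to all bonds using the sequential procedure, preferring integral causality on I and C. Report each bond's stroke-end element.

#3 →J1  (Se1: effort source, stroke at far end)
#0 →J1  (C1 outputs effort q/C1)
#1 →J1  (C2: C, integral causality)
#2 →R1  (J1 needs exactly one f-in)

#0 stroke→J1
#1 stroke→J1
#2 stroke→R1
#3 stroke→J1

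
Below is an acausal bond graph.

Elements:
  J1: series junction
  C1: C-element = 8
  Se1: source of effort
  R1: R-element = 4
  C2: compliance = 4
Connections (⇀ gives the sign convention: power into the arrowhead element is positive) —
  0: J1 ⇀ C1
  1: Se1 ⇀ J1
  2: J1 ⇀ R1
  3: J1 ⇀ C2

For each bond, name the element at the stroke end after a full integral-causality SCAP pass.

b1 |J1  (Se1 fixes effort; stroke away)
b0 |J1  (C1 outputs effort q/C1)
b3 |J1  (C2: C, integral causality)
b2 |R1  (J1: last free bond brings flow in)

bond 0 →J1
bond 1 →J1
bond 2 →R1
bond 3 →J1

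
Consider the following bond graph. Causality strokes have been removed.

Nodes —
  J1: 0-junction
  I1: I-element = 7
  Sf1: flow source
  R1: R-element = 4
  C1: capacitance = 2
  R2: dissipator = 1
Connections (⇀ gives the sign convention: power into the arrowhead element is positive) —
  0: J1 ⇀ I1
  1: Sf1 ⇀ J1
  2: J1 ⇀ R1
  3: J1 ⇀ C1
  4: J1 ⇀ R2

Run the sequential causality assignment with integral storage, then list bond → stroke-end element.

b1 →Sf1  (Sf1 fixes flow; stroke at Sf1)
b0 →I1  (I1 integral (f out))
b3 →J1  (C1 integral (e out))
b2 →R1  (J1: bond 3 brought effort, rest push out)
b4 →R2  (J1 effort already set via bond 3)

b0 stroke at I1
b1 stroke at Sf1
b2 stroke at R1
b3 stroke at J1
b4 stroke at R2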